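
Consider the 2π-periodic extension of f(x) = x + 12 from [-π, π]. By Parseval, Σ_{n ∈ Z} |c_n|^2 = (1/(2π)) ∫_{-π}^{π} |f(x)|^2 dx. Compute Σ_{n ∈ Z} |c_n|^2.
Σ |c_n|^2 = π^2/3 + 144

Expand and integrate term by term over [-π, π]:
  ∫ (x)^2 dx = 1·(2π^3/3); ∫ 2·1·(12)·x dx = 0 (odd integrand); ∫ 12^2 dx = 144·2π.
So (1/(2π)) ∫_{-π}^{π} (x + 12)^2 dx = 1π^2/3 + 144 = π^2/3 + 144.
Parseval ⇒ Σ |c_n|^2 = π^2/3 + 144.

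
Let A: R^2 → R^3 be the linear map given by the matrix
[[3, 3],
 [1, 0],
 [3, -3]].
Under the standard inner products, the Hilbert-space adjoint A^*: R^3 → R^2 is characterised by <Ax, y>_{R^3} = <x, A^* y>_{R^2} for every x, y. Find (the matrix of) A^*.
A^* = A^T =
[[3, 1, 3],
 [3, 0, -3]]

For real matrices with standard dot products, the defining identity <Ax, y> = <x, A^* y> gives (Ax)^T y = x^T (A^*) y, i.e. x^T A^T y = x^T (A^*) y. Since this holds for all x, y, we must have A^* = A^T. Therefore
A^* =
[[3, 1, 3],
 [3, 0, -3]].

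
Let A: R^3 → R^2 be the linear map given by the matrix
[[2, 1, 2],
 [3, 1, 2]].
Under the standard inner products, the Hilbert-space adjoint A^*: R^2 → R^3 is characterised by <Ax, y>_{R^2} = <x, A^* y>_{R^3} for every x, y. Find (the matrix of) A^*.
A^* = A^T =
[[2, 3],
 [1, 1],
 [2, 2]]

For real matrices with standard dot products, the defining identity <Ax, y> = <x, A^* y> gives (Ax)^T y = x^T (A^*) y, i.e. x^T A^T y = x^T (A^*) y. Since this holds for all x, y, we must have A^* = A^T. Therefore
A^* =
[[2, 3],
 [1, 1],
 [2, 2]].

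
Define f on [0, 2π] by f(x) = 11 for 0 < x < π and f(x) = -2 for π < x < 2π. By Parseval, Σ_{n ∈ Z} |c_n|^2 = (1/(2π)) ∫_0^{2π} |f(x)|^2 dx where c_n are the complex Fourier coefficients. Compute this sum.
Σ |c_n|^2 = 125/2

Parseval equates the L^2 energy of f (normalised by 1/(2π)) with the ℓ^2 sum of its Fourier coefficients: (1/(2π)) ∫_0^{2π} |f|^2 = Σ |c_n|^2.
Compute the left side: (1/(2π)) [∫_0^π 11^2 dx + ∫_π^{2π} (-2)^2 dx] = (1/(2π)) · (121π + 4π) = (121 + 4)/2 = 125/2.
So Σ_{n ∈ Z} |c_n|^2 = 125/2.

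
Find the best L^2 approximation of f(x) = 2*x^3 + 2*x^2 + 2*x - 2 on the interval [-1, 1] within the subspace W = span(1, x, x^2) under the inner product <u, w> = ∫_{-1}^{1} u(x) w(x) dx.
g(x) = 2*x^2 + 16*x/5 - 2

The best approximation g ∈ W is the orthogonal projection of f onto W. Writing g = a_0 + a_1 x + a_2 x^2, the coefficients solve the normal equations G · a = b where
  G_{ij} = <φ_i, φ_j> and b_i = <f, φ_i>, with φ_0 = 1, φ_1 = x, φ_2 = x^2.
G =
  [2, 0, 2/3]
  [0, 2/3, 0]
  [2/3, 0, 2/5],
b = (-8/3, 32/15, -8/15).
Solving gives a_0 = -2, a_1 = 16/5, a_2 = 2, so
  g(x) = 2*x^2 + 16*x/5 - 2.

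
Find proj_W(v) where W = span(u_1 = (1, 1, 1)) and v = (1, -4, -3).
proj_W(v) = (-2, -2, -2)

Set up U = [u_1 | ... | u_1] ∈ R^(3×1). The projector onto W = col(U) is P = U (U^T U)^(-1) U^T.
Compute U^T U =
  [3],
and U^T v = (-6).
Solve U^T U · c = U^T v for the coefficients: c = (-2). The projection is proj_W(v) = U c.
Check: (v - proj_W(v)) · u_1 = 0  (should be 0).
Result: proj_W(v) = (-2, -2, -2).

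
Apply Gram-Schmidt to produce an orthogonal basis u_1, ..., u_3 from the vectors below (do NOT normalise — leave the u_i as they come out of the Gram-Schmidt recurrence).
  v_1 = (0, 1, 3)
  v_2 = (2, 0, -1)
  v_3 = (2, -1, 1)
Orthogonal basis:
  u_1 = (0, 1, 3)
  u_2 = (2, 3/10, -1/10)
  u_3 = (10/41, -60/41, 20/41)

Apply the Gram-Schmidt recurrence
  u_1 = v_1
  u_i = v_i − Σ_{j<i} ((v_i · u_j) / (u_j · u_j)) · u_j.

Step by step this gives:
  u_1 = (0, 1, 3)
  u_2 = (2, 3/10, -1/10)
  u_3 = (10/41, -60/41, 20/41)

Orthogonality check:
  u_2 · u_1 = 0 (should be 0)
  u_3 · u_1 = 0 (should be 0)
  u_3 · u_2 = 0 (should be 0)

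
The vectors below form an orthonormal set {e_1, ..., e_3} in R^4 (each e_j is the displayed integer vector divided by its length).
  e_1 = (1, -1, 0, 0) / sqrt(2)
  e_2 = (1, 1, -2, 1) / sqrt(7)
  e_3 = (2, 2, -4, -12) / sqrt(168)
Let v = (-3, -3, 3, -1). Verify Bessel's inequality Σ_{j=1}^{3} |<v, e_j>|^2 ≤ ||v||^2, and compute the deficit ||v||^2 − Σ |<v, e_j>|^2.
Σ |<v, e_j>|^2 = 25; ||v||^2 = 28; deficit = 3

Write each e_j = u_j / sqrt(<u_j, u_j>) where u_j is the displayed integer vector. Then <v, e_j> = <v, u_j> / sqrt(<u_j, u_j>), so |<v, e_j>|^2 = <v, u_j>^2 / <u_j, u_j>.
Coefficients: <v, e_1> = 0/sqrt(2), <v, e_2> = -13/sqrt(7), <v, e_3> = -12/sqrt(168).
Square and sum: Σ |<v, e_j>|^2 = 25.
Compute ||v||^2 = v·v = 28.
Deficit = 28 − 25 = 3 ≥ 0, confirming Bessel's inequality. (The deficit equals ||v − Σ <v,e_j> e_j||^2, the squared distance from v to span{e_j}.)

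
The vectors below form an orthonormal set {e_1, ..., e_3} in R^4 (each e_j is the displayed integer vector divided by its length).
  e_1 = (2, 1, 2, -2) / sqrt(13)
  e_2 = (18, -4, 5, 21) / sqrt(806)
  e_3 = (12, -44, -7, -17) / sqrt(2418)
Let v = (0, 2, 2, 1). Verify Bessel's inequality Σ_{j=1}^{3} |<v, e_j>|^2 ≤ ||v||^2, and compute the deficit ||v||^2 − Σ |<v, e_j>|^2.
Σ |<v, e_j>|^2 = 302/39; ||v||^2 = 9; deficit = 49/39

Write each e_j = u_j / sqrt(<u_j, u_j>) where u_j is the displayed integer vector. Then <v, e_j> = <v, u_j> / sqrt(<u_j, u_j>), so |<v, e_j>|^2 = <v, u_j>^2 / <u_j, u_j>.
Coefficients: <v, e_1> = 4/sqrt(13), <v, e_2> = 23/sqrt(806), <v, e_3> = -119/sqrt(2418).
Square and sum: Σ |<v, e_j>|^2 = 302/39.
Compute ||v||^2 = v·v = 9.
Deficit = 9 − 302/39 = 49/39 ≥ 0, confirming Bessel's inequality. (The deficit equals ||v − Σ <v,e_j> e_j||^2, the squared distance from v to span{e_j}.)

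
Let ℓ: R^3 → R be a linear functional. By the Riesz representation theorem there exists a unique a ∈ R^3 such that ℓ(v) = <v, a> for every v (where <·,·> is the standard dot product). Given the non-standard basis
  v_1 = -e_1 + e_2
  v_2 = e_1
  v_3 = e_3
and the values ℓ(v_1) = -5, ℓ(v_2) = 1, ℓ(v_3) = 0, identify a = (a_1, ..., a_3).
a = (1, -4, 0)

Write a = (a_1, ..., a_3) in the standard basis. For each basis vector v_i, ℓ(v_i) = <v_i, a> is a linear equation in the a_j's. Collect the n equations into a matrix system V a = ℓ, where row i of V is v_i (expressed in the standard basis). Since V is invertible (lower-triangular with 1s on the diagonal, up to permutation), solve by back-substitution:
  V =
[[-1, 1, 0],
 [1, 0, 0],
 [0, 0, 1]]
  V a = (-5, 1, 0)
Solving gives a = (1, -4, 0).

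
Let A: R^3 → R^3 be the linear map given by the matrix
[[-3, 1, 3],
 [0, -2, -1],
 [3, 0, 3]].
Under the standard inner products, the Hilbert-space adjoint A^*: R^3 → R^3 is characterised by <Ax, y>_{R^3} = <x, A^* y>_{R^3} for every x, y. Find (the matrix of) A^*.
A^* = A^T =
[[-3, 0, 3],
 [1, -2, 0],
 [3, -1, 3]]

For real matrices with standard dot products, the defining identity <Ax, y> = <x, A^* y> gives (Ax)^T y = x^T (A^*) y, i.e. x^T A^T y = x^T (A^*) y. Since this holds for all x, y, we must have A^* = A^T. Therefore
A^* =
[[-3, 0, 3],
 [1, -2, 0],
 [3, -1, 3]].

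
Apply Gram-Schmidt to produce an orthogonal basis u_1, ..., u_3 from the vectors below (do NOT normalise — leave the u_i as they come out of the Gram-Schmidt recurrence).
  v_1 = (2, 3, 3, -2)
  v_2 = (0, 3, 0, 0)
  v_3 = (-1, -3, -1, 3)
Orthogonal basis:
  u_1 = (2, 3, 3, -2)
  u_2 = (-9/13, 51/26, -27/26, 9/13)
  u_3 = (5/17, 0, 16/17, 29/17)

Apply the Gram-Schmidt recurrence
  u_1 = v_1
  u_i = v_i − Σ_{j<i} ((v_i · u_j) / (u_j · u_j)) · u_j.

Step by step this gives:
  u_1 = (2, 3, 3, -2)
  u_2 = (-9/13, 51/26, -27/26, 9/13)
  u_3 = (5/17, 0, 16/17, 29/17)

Orthogonality check:
  u_2 · u_1 = 0 (should be 0)
  u_3 · u_1 = 0 (should be 0)
  u_3 · u_2 = 0 (should be 0)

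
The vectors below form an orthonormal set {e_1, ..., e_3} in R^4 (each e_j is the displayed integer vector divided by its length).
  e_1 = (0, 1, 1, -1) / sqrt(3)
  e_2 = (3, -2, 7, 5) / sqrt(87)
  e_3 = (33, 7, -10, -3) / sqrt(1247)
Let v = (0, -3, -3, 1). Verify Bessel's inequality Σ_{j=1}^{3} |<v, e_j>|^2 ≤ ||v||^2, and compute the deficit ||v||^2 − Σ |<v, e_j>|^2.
Σ |<v, e_j>|^2 = 753/43; ||v||^2 = 19; deficit = 64/43

Write each e_j = u_j / sqrt(<u_j, u_j>) where u_j is the displayed integer vector. Then <v, e_j> = <v, u_j> / sqrt(<u_j, u_j>), so |<v, e_j>|^2 = <v, u_j>^2 / <u_j, u_j>.
Coefficients: <v, e_1> = -7/sqrt(3), <v, e_2> = -10/sqrt(87), <v, e_3> = 6/sqrt(1247).
Square and sum: Σ |<v, e_j>|^2 = 753/43.
Compute ||v||^2 = v·v = 19.
Deficit = 19 − 753/43 = 64/43 ≥ 0, confirming Bessel's inequality. (The deficit equals ||v − Σ <v,e_j> e_j||^2, the squared distance from v to span{e_j}.)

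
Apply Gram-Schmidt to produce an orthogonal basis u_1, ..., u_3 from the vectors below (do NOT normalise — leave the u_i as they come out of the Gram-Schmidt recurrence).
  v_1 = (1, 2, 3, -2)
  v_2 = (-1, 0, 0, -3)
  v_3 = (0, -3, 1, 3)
Orthogonal basis:
  u_1 = (1, 2, 3, -2)
  u_2 = (-23/18, -5/9, -5/6, -22/9)
  u_3 = (-72/155, -75/31, 58/31, 24/155)

Apply the Gram-Schmidt recurrence
  u_1 = v_1
  u_i = v_i − Σ_{j<i} ((v_i · u_j) / (u_j · u_j)) · u_j.

Step by step this gives:
  u_1 = (1, 2, 3, -2)
  u_2 = (-23/18, -5/9, -5/6, -22/9)
  u_3 = (-72/155, -75/31, 58/31, 24/155)

Orthogonality check:
  u_2 · u_1 = 0 (should be 0)
  u_3 · u_1 = 0 (should be 0)
  u_3 · u_2 = 0 (should be 0)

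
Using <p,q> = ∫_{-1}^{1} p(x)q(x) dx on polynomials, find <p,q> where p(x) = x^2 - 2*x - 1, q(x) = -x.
<p,q> = 4/3

Expand the product: p(x)·q(x) = -x^3 + 2*x^2 + x.
∫_{-1}^{1} of each monomial x^k gives [2/(k+1) if k even, 0 if k odd]. Integrating term-by-term (or equivalently evaluating the antiderivative F(x) = -x^4/4 + 2*x^3/3 + x^2/2 at the endpoints):
  F(1) − F(−1) = 11/12 − (-5/12) = 4/3.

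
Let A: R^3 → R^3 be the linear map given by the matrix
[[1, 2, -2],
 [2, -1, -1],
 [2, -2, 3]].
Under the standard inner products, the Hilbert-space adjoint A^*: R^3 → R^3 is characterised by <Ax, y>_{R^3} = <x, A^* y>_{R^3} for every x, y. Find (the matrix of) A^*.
A^* = A^T =
[[1, 2, 2],
 [2, -1, -2],
 [-2, -1, 3]]

For real matrices with standard dot products, the defining identity <Ax, y> = <x, A^* y> gives (Ax)^T y = x^T (A^*) y, i.e. x^T A^T y = x^T (A^*) y. Since this holds for all x, y, we must have A^* = A^T. Therefore
A^* =
[[1, 2, 2],
 [2, -1, -2],
 [-2, -1, 3]].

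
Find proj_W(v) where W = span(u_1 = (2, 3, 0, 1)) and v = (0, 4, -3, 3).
proj_W(v) = (15/7, 45/14, 0, 15/14)

Set up U = [u_1 | ... | u_1] ∈ R^(4×1). The projector onto W = col(U) is P = U (U^T U)^(-1) U^T.
Compute U^T U =
  [14],
and U^T v = (15).
Solve U^T U · c = U^T v for the coefficients: c = (15/14). The projection is proj_W(v) = U c.
Check: (v - proj_W(v)) · u_1 = 0  (should be 0).
Result: proj_W(v) = (15/7, 45/14, 0, 15/14).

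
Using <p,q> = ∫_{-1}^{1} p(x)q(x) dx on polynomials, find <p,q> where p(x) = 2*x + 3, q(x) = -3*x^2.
<p,q> = -6

Expand the product: p(x)·q(x) = -6*x^3 - 9*x^2.
∫_{-1}^{1} of each monomial x^k gives [2/(k+1) if k even, 0 if k odd]. Integrating term-by-term (or equivalently evaluating the antiderivative F(x) = -3*x^4/2 - 3*x^3 at the endpoints):
  F(1) − F(−1) = -9/2 − (3/2) = -6.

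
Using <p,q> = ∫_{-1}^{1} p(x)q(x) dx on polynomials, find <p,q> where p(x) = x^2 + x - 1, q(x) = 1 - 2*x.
<p,q> = -8/3

Expand the product: p(x)·q(x) = -2*x^3 - x^2 + 3*x - 1.
∫_{-1}^{1} of each monomial x^k gives [2/(k+1) if k even, 0 if k odd]. Integrating term-by-term (or equivalently evaluating the antiderivative F(x) = -x^4/2 - x^3/3 + 3*x^2/2 - x at the endpoints):
  F(1) − F(−1) = -1/3 − (7/3) = -8/3.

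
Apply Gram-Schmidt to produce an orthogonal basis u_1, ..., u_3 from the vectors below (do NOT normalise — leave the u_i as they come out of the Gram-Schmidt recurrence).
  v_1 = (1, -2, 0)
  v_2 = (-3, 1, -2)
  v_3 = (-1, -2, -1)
Orthogonal basis:
  u_1 = (1, -2, 0)
  u_2 = (-2, -1, -2)
  u_3 = (-4/15, -2/15, 1/3)

Apply the Gram-Schmidt recurrence
  u_1 = v_1
  u_i = v_i − Σ_{j<i} ((v_i · u_j) / (u_j · u_j)) · u_j.

Step by step this gives:
  u_1 = (1, -2, 0)
  u_2 = (-2, -1, -2)
  u_3 = (-4/15, -2/15, 1/3)

Orthogonality check:
  u_2 · u_1 = 0 (should be 0)
  u_3 · u_1 = 0 (should be 0)
  u_3 · u_2 = 0 (should be 0)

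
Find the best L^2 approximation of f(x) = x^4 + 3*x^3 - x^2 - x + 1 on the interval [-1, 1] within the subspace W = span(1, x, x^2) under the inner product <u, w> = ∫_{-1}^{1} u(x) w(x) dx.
g(x) = -x^2/7 + 4*x/5 + 32/35

The best approximation g ∈ W is the orthogonal projection of f onto W. Writing g = a_0 + a_1 x + a_2 x^2, the coefficients solve the normal equations G · a = b where
  G_{ij} = <φ_i, φ_j> and b_i = <f, φ_i>, with φ_0 = 1, φ_1 = x, φ_2 = x^2.
G =
  [2, 0, 2/3]
  [0, 2/3, 0]
  [2/3, 0, 2/5],
b = (26/15, 8/15, 58/105).
Solving gives a_0 = 32/35, a_1 = 4/5, a_2 = -1/7, so
  g(x) = -x^2/7 + 4*x/5 + 32/35.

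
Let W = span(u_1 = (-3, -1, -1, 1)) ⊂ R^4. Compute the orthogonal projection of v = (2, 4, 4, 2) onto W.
proj_W(v) = (3, 1, 1, -1)

Set up U = [u_1 | ... | u_1] ∈ R^(4×1). The projector onto W = col(U) is P = U (U^T U)^(-1) U^T.
Compute U^T U =
  [12],
and U^T v = (-12).
Solve U^T U · c = U^T v for the coefficients: c = (-1). The projection is proj_W(v) = U c.
Check: (v - proj_W(v)) · u_1 = 0  (should be 0).
Result: proj_W(v) = (3, 1, 1, -1).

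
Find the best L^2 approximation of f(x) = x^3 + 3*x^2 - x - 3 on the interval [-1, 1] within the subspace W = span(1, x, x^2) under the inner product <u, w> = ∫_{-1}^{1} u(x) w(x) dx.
g(x) = 3*x^2 - 2*x/5 - 3

The best approximation g ∈ W is the orthogonal projection of f onto W. Writing g = a_0 + a_1 x + a_2 x^2, the coefficients solve the normal equations G · a = b where
  G_{ij} = <φ_i, φ_j> and b_i = <f, φ_i>, with φ_0 = 1, φ_1 = x, φ_2 = x^2.
G =
  [2, 0, 2/3]
  [0, 2/3, 0]
  [2/3, 0, 2/5],
b = (-4, -4/15, -4/5).
Solving gives a_0 = -3, a_1 = -2/5, a_2 = 3, so
  g(x) = 3*x^2 - 2*x/5 - 3.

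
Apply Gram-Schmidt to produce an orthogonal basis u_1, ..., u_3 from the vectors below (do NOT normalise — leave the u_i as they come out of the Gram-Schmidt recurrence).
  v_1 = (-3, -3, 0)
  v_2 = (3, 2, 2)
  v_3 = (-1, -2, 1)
Orthogonal basis:
  u_1 = (-3, -3, 0)
  u_2 = (1/2, -1/2, 2)
  u_3 = (2/9, -2/9, -1/9)

Apply the Gram-Schmidt recurrence
  u_1 = v_1
  u_i = v_i − Σ_{j<i} ((v_i · u_j) / (u_j · u_j)) · u_j.

Step by step this gives:
  u_1 = (-3, -3, 0)
  u_2 = (1/2, -1/2, 2)
  u_3 = (2/9, -2/9, -1/9)

Orthogonality check:
  u_2 · u_1 = 0 (should be 0)
  u_3 · u_1 = 0 (should be 0)
  u_3 · u_2 = 0 (should be 0)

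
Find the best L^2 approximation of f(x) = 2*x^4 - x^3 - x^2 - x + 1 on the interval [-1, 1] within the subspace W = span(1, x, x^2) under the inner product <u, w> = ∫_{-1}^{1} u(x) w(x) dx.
g(x) = 5*x^2/7 - 8*x/5 + 29/35

The best approximation g ∈ W is the orthogonal projection of f onto W. Writing g = a_0 + a_1 x + a_2 x^2, the coefficients solve the normal equations G · a = b where
  G_{ij} = <φ_i, φ_j> and b_i = <f, φ_i>, with φ_0 = 1, φ_1 = x, φ_2 = x^2.
G =
  [2, 0, 2/3]
  [0, 2/3, 0]
  [2/3, 0, 2/5],
b = (32/15, -16/15, 88/105).
Solving gives a_0 = 29/35, a_1 = -8/5, a_2 = 5/7, so
  g(x) = 5*x^2/7 - 8*x/5 + 29/35.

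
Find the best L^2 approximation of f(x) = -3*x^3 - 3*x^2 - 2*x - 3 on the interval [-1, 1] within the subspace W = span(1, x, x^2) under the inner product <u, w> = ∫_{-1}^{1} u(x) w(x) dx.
g(x) = -3*x^2 - 19*x/5 - 3

The best approximation g ∈ W is the orthogonal projection of f onto W. Writing g = a_0 + a_1 x + a_2 x^2, the coefficients solve the normal equations G · a = b where
  G_{ij} = <φ_i, φ_j> and b_i = <f, φ_i>, with φ_0 = 1, φ_1 = x, φ_2 = x^2.
G =
  [2, 0, 2/3]
  [0, 2/3, 0]
  [2/3, 0, 2/5],
b = (-8, -38/15, -16/5).
Solving gives a_0 = -3, a_1 = -19/5, a_2 = -3, so
  g(x) = -3*x^2 - 19*x/5 - 3.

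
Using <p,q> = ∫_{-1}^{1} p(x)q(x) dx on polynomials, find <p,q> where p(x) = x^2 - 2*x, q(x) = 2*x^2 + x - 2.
<p,q> = -28/15

Expand the product: p(x)·q(x) = 2*x^4 - 3*x^3 - 4*x^2 + 4*x.
∫_{-1}^{1} of each monomial x^k gives [2/(k+1) if k even, 0 if k odd]. Integrating term-by-term (or equivalently evaluating the antiderivative F(x) = 2*x^5/5 - 3*x^4/4 - 4*x^3/3 + 2*x^2 at the endpoints):
  F(1) − F(−1) = 19/60 − (131/60) = -28/15.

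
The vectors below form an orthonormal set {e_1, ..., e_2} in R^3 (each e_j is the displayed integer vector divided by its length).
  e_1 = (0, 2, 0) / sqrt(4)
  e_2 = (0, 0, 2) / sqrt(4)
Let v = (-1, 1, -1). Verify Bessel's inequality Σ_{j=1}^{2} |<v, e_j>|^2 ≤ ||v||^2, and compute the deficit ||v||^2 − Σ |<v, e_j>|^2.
Σ |<v, e_j>|^2 = 2; ||v||^2 = 3; deficit = 1

Write each e_j = u_j / sqrt(<u_j, u_j>) where u_j is the displayed integer vector. Then <v, e_j> = <v, u_j> / sqrt(<u_j, u_j>), so |<v, e_j>|^2 = <v, u_j>^2 / <u_j, u_j>.
Coefficients: <v, e_1> = 2/sqrt(4), <v, e_2> = -2/sqrt(4).
Square and sum: Σ |<v, e_j>|^2 = 2.
Compute ||v||^2 = v·v = 3.
Deficit = 3 − 2 = 1 ≥ 0, confirming Bessel's inequality. (The deficit equals ||v − Σ <v,e_j> e_j||^2, the squared distance from v to span{e_j}.)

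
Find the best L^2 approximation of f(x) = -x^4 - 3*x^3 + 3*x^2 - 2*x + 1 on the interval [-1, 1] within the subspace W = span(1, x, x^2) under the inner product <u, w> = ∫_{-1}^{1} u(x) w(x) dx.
g(x) = 15*x^2/7 - 19*x/5 + 38/35

The best approximation g ∈ W is the orthogonal projection of f onto W. Writing g = a_0 + a_1 x + a_2 x^2, the coefficients solve the normal equations G · a = b where
  G_{ij} = <φ_i, φ_j> and b_i = <f, φ_i>, with φ_0 = 1, φ_1 = x, φ_2 = x^2.
G =
  [2, 0, 2/3]
  [0, 2/3, 0]
  [2/3, 0, 2/5],
b = (18/5, -38/15, 166/105).
Solving gives a_0 = 38/35, a_1 = -19/5, a_2 = 15/7, so
  g(x) = 15*x^2/7 - 19*x/5 + 38/35.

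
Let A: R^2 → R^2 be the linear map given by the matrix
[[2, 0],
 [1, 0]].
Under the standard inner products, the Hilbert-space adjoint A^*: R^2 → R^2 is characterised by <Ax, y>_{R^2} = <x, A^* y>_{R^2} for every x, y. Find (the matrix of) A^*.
A^* = A^T =
[[2, 1],
 [0, 0]]

For real matrices with standard dot products, the defining identity <Ax, y> = <x, A^* y> gives (Ax)^T y = x^T (A^*) y, i.e. x^T A^T y = x^T (A^*) y. Since this holds for all x, y, we must have A^* = A^T. Therefore
A^* =
[[2, 1],
 [0, 0]].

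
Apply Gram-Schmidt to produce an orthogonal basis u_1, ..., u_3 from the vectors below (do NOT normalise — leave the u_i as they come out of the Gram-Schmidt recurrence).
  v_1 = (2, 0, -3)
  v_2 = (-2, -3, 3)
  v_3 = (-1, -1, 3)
Orthogonal basis:
  u_1 = (2, 0, -3)
  u_2 = (0, -3, 0)
  u_3 = (9/13, 0, 6/13)

Apply the Gram-Schmidt recurrence
  u_1 = v_1
  u_i = v_i − Σ_{j<i} ((v_i · u_j) / (u_j · u_j)) · u_j.

Step by step this gives:
  u_1 = (2, 0, -3)
  u_2 = (0, -3, 0)
  u_3 = (9/13, 0, 6/13)

Orthogonality check:
  u_2 · u_1 = 0 (should be 0)
  u_3 · u_1 = 0 (should be 0)
  u_3 · u_2 = 0 (should be 0)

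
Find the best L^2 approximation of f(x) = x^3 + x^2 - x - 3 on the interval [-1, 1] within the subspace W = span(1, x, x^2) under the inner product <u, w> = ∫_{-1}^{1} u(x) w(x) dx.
g(x) = x^2 - 2*x/5 - 3

The best approximation g ∈ W is the orthogonal projection of f onto W. Writing g = a_0 + a_1 x + a_2 x^2, the coefficients solve the normal equations G · a = b where
  G_{ij} = <φ_i, φ_j> and b_i = <f, φ_i>, with φ_0 = 1, φ_1 = x, φ_2 = x^2.
G =
  [2, 0, 2/3]
  [0, 2/3, 0]
  [2/3, 0, 2/5],
b = (-16/3, -4/15, -8/5).
Solving gives a_0 = -3, a_1 = -2/5, a_2 = 1, so
  g(x) = x^2 - 2*x/5 - 3.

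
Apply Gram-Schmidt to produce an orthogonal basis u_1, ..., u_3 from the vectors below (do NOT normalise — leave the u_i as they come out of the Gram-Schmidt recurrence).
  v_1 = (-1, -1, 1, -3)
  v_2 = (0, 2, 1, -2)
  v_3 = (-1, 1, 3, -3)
Orthogonal basis:
  u_1 = (-1, -1, 1, -3)
  u_2 = (5/12, 29/12, 7/12, -3/4)
  u_3 = (-30/83, -8/83, 124/83, 54/83)

Apply the Gram-Schmidt recurrence
  u_1 = v_1
  u_i = v_i − Σ_{j<i} ((v_i · u_j) / (u_j · u_j)) · u_j.

Step by step this gives:
  u_1 = (-1, -1, 1, -3)
  u_2 = (5/12, 29/12, 7/12, -3/4)
  u_3 = (-30/83, -8/83, 124/83, 54/83)

Orthogonality check:
  u_2 · u_1 = 0 (should be 0)
  u_3 · u_1 = 0 (should be 0)
  u_3 · u_2 = 0 (should be 0)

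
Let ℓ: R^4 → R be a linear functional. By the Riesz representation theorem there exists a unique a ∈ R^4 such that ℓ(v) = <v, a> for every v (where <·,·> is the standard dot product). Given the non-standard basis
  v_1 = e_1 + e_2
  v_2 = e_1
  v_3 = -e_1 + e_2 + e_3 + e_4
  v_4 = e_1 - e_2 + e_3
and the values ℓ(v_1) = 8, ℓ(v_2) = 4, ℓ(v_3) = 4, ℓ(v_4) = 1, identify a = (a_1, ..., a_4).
a = (4, 4, 1, 3)

Write a = (a_1, ..., a_4) in the standard basis. For each basis vector v_i, ℓ(v_i) = <v_i, a> is a linear equation in the a_j's. Collect the n equations into a matrix system V a = ℓ, where row i of V is v_i (expressed in the standard basis). Since V is invertible (lower-triangular with 1s on the diagonal, up to permutation), solve by back-substitution:
  V =
[[1, 1, 0, 0],
 [1, 0, 0, 0],
 [-1, 1, 1, 1],
 [1, -1, 1, 0]]
  V a = (8, 4, 4, 1)
Solving gives a = (4, 4, 1, 3).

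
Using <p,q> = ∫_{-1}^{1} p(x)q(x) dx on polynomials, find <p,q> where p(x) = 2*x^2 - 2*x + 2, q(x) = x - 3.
<p,q> = -52/3

Expand the product: p(x)·q(x) = 2*x^3 - 8*x^2 + 8*x - 6.
∫_{-1}^{1} of each monomial x^k gives [2/(k+1) if k even, 0 if k odd]. Integrating term-by-term (or equivalently evaluating the antiderivative F(x) = x^4/2 - 8*x^3/3 + 4*x^2 - 6*x at the endpoints):
  F(1) − F(−1) = -25/6 − (79/6) = -52/3.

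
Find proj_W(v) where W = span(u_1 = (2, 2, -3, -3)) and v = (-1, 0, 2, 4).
proj_W(v) = (-20/13, -20/13, 30/13, 30/13)

Set up U = [u_1 | ... | u_1] ∈ R^(4×1). The projector onto W = col(U) is P = U (U^T U)^(-1) U^T.
Compute U^T U =
  [26],
and U^T v = (-20).
Solve U^T U · c = U^T v for the coefficients: c = (-10/13). The projection is proj_W(v) = U c.
Check: (v - proj_W(v)) · u_1 = 0  (should be 0).
Result: proj_W(v) = (-20/13, -20/13, 30/13, 30/13).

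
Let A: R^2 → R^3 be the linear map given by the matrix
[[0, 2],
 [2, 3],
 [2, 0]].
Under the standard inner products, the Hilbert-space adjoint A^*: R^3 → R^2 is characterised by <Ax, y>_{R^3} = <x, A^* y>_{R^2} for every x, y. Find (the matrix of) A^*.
A^* = A^T =
[[0, 2, 2],
 [2, 3, 0]]

For real matrices with standard dot products, the defining identity <Ax, y> = <x, A^* y> gives (Ax)^T y = x^T (A^*) y, i.e. x^T A^T y = x^T (A^*) y. Since this holds for all x, y, we must have A^* = A^T. Therefore
A^* =
[[0, 2, 2],
 [2, 3, 0]].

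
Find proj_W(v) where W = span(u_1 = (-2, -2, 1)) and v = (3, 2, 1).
proj_W(v) = (2, 2, -1)

Set up U = [u_1 | ... | u_1] ∈ R^(3×1). The projector onto W = col(U) is P = U (U^T U)^(-1) U^T.
Compute U^T U =
  [9],
and U^T v = (-9).
Solve U^T U · c = U^T v for the coefficients: c = (-1). The projection is proj_W(v) = U c.
Check: (v - proj_W(v)) · u_1 = 0  (should be 0).
Result: proj_W(v) = (2, 2, -1).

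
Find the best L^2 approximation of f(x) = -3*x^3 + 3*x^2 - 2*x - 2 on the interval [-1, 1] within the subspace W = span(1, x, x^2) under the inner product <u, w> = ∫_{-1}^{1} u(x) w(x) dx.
g(x) = 3*x^2 - 19*x/5 - 2

The best approximation g ∈ W is the orthogonal projection of f onto W. Writing g = a_0 + a_1 x + a_2 x^2, the coefficients solve the normal equations G · a = b where
  G_{ij} = <φ_i, φ_j> and b_i = <f, φ_i>, with φ_0 = 1, φ_1 = x, φ_2 = x^2.
G =
  [2, 0, 2/3]
  [0, 2/3, 0]
  [2/3, 0, 2/5],
b = (-2, -38/15, -2/15).
Solving gives a_0 = -2, a_1 = -19/5, a_2 = 3, so
  g(x) = 3*x^2 - 19*x/5 - 2.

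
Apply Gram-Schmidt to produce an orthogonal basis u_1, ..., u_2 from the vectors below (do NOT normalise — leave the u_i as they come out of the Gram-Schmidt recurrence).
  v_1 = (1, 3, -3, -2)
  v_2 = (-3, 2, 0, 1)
Orthogonal basis:
  u_1 = (1, 3, -3, -2)
  u_2 = (-70/23, 43/23, 3/23, 25/23)

Apply the Gram-Schmidt recurrence
  u_1 = v_1
  u_i = v_i − Σ_{j<i} ((v_i · u_j) / (u_j · u_j)) · u_j.

Step by step this gives:
  u_1 = (1, 3, -3, -2)
  u_2 = (-70/23, 43/23, 3/23, 25/23)

Orthogonality check:
  u_2 · u_1 = 0 (should be 0)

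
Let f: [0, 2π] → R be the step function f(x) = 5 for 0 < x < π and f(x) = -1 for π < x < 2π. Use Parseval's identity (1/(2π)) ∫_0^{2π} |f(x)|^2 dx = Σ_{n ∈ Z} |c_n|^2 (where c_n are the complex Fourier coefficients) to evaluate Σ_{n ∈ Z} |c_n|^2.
Σ |c_n|^2 = 13

Parseval equates the L^2 energy of f (normalised by 1/(2π)) with the ℓ^2 sum of its Fourier coefficients: (1/(2π)) ∫_0^{2π} |f|^2 = Σ |c_n|^2.
Compute the left side: (1/(2π)) [∫_0^π 5^2 dx + ∫_π^{2π} (-1)^2 dx] = (1/(2π)) · (25π + 1π) = (25 + 1)/2 = 13.
So Σ_{n ∈ Z} |c_n|^2 = 13.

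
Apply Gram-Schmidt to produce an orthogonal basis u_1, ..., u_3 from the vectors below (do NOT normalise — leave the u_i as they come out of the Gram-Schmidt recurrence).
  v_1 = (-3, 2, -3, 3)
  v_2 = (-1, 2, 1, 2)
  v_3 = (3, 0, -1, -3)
Orthogonal basis:
  u_1 = (-3, 2, -3, 3)
  u_2 = (-1/31, 42/31, 61/31, 32/31)
  u_3 = (32/21, 2, -20/21, -16/21)

Apply the Gram-Schmidt recurrence
  u_1 = v_1
  u_i = v_i − Σ_{j<i} ((v_i · u_j) / (u_j · u_j)) · u_j.

Step by step this gives:
  u_1 = (-3, 2, -3, 3)
  u_2 = (-1/31, 42/31, 61/31, 32/31)
  u_3 = (32/21, 2, -20/21, -16/21)

Orthogonality check:
  u_2 · u_1 = 0 (should be 0)
  u_3 · u_1 = 0 (should be 0)
  u_3 · u_2 = 0 (should be 0)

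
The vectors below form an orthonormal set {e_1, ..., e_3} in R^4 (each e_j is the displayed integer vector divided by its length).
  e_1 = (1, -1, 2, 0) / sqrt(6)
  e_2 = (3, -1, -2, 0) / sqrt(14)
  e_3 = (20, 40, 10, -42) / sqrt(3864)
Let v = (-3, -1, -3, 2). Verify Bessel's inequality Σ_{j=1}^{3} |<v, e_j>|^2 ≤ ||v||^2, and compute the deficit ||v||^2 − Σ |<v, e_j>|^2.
Σ |<v, e_j>|^2 = 1049/46; ||v||^2 = 23; deficit = 9/46

Write each e_j = u_j / sqrt(<u_j, u_j>) where u_j is the displayed integer vector. Then <v, e_j> = <v, u_j> / sqrt(<u_j, u_j>), so |<v, e_j>|^2 = <v, u_j>^2 / <u_j, u_j>.
Coefficients: <v, e_1> = -8/sqrt(6), <v, e_2> = -2/sqrt(14), <v, e_3> = -214/sqrt(3864).
Square and sum: Σ |<v, e_j>|^2 = 1049/46.
Compute ||v||^2 = v·v = 23.
Deficit = 23 − 1049/46 = 9/46 ≥ 0, confirming Bessel's inequality. (The deficit equals ||v − Σ <v,e_j> e_j||^2, the squared distance from v to span{e_j}.)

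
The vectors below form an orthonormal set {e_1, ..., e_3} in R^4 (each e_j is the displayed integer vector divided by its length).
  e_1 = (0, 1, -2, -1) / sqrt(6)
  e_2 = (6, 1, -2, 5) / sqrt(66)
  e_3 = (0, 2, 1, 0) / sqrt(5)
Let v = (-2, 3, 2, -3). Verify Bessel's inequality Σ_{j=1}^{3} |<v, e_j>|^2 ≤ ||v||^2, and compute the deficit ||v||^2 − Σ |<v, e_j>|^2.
Σ |<v, e_j>|^2 = 1394/55; ||v||^2 = 26; deficit = 36/55

Write each e_j = u_j / sqrt(<u_j, u_j>) where u_j is the displayed integer vector. Then <v, e_j> = <v, u_j> / sqrt(<u_j, u_j>), so |<v, e_j>|^2 = <v, u_j>^2 / <u_j, u_j>.
Coefficients: <v, e_1> = 2/sqrt(6), <v, e_2> = -28/sqrt(66), <v, e_3> = 8/sqrt(5).
Square and sum: Σ |<v, e_j>|^2 = 1394/55.
Compute ||v||^2 = v·v = 26.
Deficit = 26 − 1394/55 = 36/55 ≥ 0, confirming Bessel's inequality. (The deficit equals ||v − Σ <v,e_j> e_j||^2, the squared distance from v to span{e_j}.)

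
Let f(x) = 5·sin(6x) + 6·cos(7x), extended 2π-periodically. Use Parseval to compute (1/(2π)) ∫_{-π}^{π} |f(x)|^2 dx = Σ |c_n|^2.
Σ |c_n|^2 = 61/2

Expand |f|^2 and use orthogonality of {sin(nx), cos(mx)} on [-π, π]:
  ∫_{-π}^{π} sin(nx)^2 dx = π, ∫ cos(mx)^2 dx = π, and cross terms integrate to 0.
So ∫_{-π}^{π} f(x)^2 dx = 5^2 · π + 6^2 · π = (25 + 36)π.
Divide by 2π: (25 + 36)/2 = 61/2.
By Parseval, this equals Σ |c_n|^2.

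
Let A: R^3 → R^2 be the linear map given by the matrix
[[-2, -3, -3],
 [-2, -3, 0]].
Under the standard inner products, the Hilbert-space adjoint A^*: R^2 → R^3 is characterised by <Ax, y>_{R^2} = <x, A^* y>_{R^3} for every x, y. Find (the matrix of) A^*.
A^* = A^T =
[[-2, -2],
 [-3, -3],
 [-3, 0]]

For real matrices with standard dot products, the defining identity <Ax, y> = <x, A^* y> gives (Ax)^T y = x^T (A^*) y, i.e. x^T A^T y = x^T (A^*) y. Since this holds for all x, y, we must have A^* = A^T. Therefore
A^* =
[[-2, -2],
 [-3, -3],
 [-3, 0]].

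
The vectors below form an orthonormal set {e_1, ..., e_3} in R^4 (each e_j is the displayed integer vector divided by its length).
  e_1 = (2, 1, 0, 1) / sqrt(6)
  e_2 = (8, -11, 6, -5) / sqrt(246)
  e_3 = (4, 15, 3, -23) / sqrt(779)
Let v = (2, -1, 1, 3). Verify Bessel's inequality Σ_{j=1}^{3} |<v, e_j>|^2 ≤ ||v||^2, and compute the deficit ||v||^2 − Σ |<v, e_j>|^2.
Σ |<v, e_j>|^2 = 269/19; ||v||^2 = 15; deficit = 16/19

Write each e_j = u_j / sqrt(<u_j, u_j>) where u_j is the displayed integer vector. Then <v, e_j> = <v, u_j> / sqrt(<u_j, u_j>), so |<v, e_j>|^2 = <v, u_j>^2 / <u_j, u_j>.
Coefficients: <v, e_1> = 6/sqrt(6), <v, e_2> = 18/sqrt(246), <v, e_3> = -73/sqrt(779).
Square and sum: Σ |<v, e_j>|^2 = 269/19.
Compute ||v||^2 = v·v = 15.
Deficit = 15 − 269/19 = 16/19 ≥ 0, confirming Bessel's inequality. (The deficit equals ||v − Σ <v,e_j> e_j||^2, the squared distance from v to span{e_j}.)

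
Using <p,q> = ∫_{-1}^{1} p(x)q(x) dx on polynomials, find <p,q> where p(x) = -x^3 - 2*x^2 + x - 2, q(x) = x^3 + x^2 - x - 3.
<p,q> = 96/7

Expand the product: p(x)·q(x) = -x^6 - 3*x^5 + 4*x^3 + 3*x^2 - x + 6.
∫_{-1}^{1} of each monomial x^k gives [2/(k+1) if k even, 0 if k odd]. Integrating term-by-term (or equivalently evaluating the antiderivative F(x) = -x^7/7 - x^6/2 + x^4 + x^3 - x^2/2 + 6*x at the endpoints):
  F(1) − F(−1) = 48/7 − (-48/7) = 96/7.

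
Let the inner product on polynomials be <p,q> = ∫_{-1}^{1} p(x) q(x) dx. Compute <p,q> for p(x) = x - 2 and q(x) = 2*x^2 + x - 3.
<p,q> = 10

Expand the product: p(x)·q(x) = 2*x^3 - 3*x^2 - 5*x + 6.
∫_{-1}^{1} of each monomial x^k gives [2/(k+1) if k even, 0 if k odd]. Integrating term-by-term (or equivalently evaluating the antiderivative F(x) = x^4/2 - x^3 - 5*x^2/2 + 6*x at the endpoints):
  F(1) − F(−1) = 3 − (-7) = 10.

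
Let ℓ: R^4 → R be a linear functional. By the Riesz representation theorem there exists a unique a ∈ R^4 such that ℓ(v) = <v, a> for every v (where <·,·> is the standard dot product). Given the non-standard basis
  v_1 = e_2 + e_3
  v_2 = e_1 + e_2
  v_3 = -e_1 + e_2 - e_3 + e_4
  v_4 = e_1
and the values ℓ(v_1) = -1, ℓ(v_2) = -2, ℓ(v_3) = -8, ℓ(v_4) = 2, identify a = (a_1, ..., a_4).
a = (2, -4, 3, 1)

Write a = (a_1, ..., a_4) in the standard basis. For each basis vector v_i, ℓ(v_i) = <v_i, a> is a linear equation in the a_j's. Collect the n equations into a matrix system V a = ℓ, where row i of V is v_i (expressed in the standard basis). Since V is invertible (lower-triangular with 1s on the diagonal, up to permutation), solve by back-substitution:
  V =
[[0, 1, 1, 0],
 [1, 1, 0, 0],
 [-1, 1, -1, 1],
 [1, 0, 0, 0]]
  V a = (-1, -2, -8, 2)
Solving gives a = (2, -4, 3, 1).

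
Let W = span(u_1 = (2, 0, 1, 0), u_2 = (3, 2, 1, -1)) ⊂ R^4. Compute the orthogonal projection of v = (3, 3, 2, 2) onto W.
proj_W(v) = (87/26, 19/13, 17/13, -19/26)

Set up U = [u_1 | ... | u_2] ∈ R^(4×2). The projector onto W = col(U) is P = U (U^T U)^(-1) U^T.
Compute U^T U =
  [5, 7]
  [7, 15],
and U^T v = (8, 15).
Solve U^T U · c = U^T v for the coefficients: c = (15/26, 19/26). The projection is proj_W(v) = U c.
Check: (v - proj_W(v)) · u_1 = 0  (should be 0).
Check: (v - proj_W(v)) · u_2 = 0  (should be 0).
Result: proj_W(v) = (87/26, 19/13, 17/13, -19/26).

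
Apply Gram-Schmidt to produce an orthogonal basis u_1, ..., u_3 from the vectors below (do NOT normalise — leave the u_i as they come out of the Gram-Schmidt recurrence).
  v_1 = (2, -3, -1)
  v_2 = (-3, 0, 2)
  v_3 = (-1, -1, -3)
Orthogonal basis:
  u_1 = (2, -3, -1)
  u_2 = (-13/7, -12/7, 10/7)
  u_3 = (-102/59, -17/59, -153/59)

Apply the Gram-Schmidt recurrence
  u_1 = v_1
  u_i = v_i − Σ_{j<i} ((v_i · u_j) / (u_j · u_j)) · u_j.

Step by step this gives:
  u_1 = (2, -3, -1)
  u_2 = (-13/7, -12/7, 10/7)
  u_3 = (-102/59, -17/59, -153/59)

Orthogonality check:
  u_2 · u_1 = 0 (should be 0)
  u_3 · u_1 = 0 (should be 0)
  u_3 · u_2 = 0 (should be 0)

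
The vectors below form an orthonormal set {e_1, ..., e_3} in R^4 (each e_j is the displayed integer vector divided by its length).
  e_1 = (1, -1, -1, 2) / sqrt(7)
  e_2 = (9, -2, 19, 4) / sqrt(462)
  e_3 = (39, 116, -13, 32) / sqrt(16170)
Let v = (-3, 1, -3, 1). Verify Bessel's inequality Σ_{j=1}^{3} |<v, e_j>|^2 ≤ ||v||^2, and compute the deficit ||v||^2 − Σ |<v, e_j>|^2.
Σ |<v, e_j>|^2 = 15; ||v||^2 = 20; deficit = 5

Write each e_j = u_j / sqrt(<u_j, u_j>) where u_j is the displayed integer vector. Then <v, e_j> = <v, u_j> / sqrt(<u_j, u_j>), so |<v, e_j>|^2 = <v, u_j>^2 / <u_j, u_j>.
Coefficients: <v, e_1> = 1/sqrt(7), <v, e_2> = -82/sqrt(462), <v, e_3> = 70/sqrt(16170).
Square and sum: Σ |<v, e_j>|^2 = 15.
Compute ||v||^2 = v·v = 20.
Deficit = 20 − 15 = 5 ≥ 0, confirming Bessel's inequality. (The deficit equals ||v − Σ <v,e_j> e_j||^2, the squared distance from v to span{e_j}.)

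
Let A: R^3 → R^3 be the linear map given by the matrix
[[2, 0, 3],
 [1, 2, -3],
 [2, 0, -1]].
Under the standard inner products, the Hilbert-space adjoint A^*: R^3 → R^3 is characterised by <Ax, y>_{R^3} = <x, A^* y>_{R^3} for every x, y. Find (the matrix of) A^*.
A^* = A^T =
[[2, 1, 2],
 [0, 2, 0],
 [3, -3, -1]]

For real matrices with standard dot products, the defining identity <Ax, y> = <x, A^* y> gives (Ax)^T y = x^T (A^*) y, i.e. x^T A^T y = x^T (A^*) y. Since this holds for all x, y, we must have A^* = A^T. Therefore
A^* =
[[2, 1, 2],
 [0, 2, 0],
 [3, -3, -1]].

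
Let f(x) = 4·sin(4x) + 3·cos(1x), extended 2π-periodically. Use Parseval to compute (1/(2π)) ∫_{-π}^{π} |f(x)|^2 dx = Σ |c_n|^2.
Σ |c_n|^2 = 25/2

Expand |f|^2 and use orthogonality of {sin(nx), cos(mx)} on [-π, π]:
  ∫_{-π}^{π} sin(nx)^2 dx = π, ∫ cos(mx)^2 dx = π, and cross terms integrate to 0.
So ∫_{-π}^{π} f(x)^2 dx = 4^2 · π + 3^2 · π = (16 + 9)π.
Divide by 2π: (16 + 9)/2 = 25/2.
By Parseval, this equals Σ |c_n|^2.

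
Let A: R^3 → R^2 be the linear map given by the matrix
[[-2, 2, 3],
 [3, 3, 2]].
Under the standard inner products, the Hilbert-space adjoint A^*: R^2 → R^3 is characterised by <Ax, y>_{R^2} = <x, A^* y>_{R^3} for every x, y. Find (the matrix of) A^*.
A^* = A^T =
[[-2, 3],
 [2, 3],
 [3, 2]]

For real matrices with standard dot products, the defining identity <Ax, y> = <x, A^* y> gives (Ax)^T y = x^T (A^*) y, i.e. x^T A^T y = x^T (A^*) y. Since this holds for all x, y, we must have A^* = A^T. Therefore
A^* =
[[-2, 3],
 [2, 3],
 [3, 2]].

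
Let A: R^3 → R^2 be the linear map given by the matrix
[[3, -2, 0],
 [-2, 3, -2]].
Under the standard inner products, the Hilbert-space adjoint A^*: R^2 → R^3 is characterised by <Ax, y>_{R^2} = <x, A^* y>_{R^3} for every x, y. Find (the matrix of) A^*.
A^* = A^T =
[[3, -2],
 [-2, 3],
 [0, -2]]

For real matrices with standard dot products, the defining identity <Ax, y> = <x, A^* y> gives (Ax)^T y = x^T (A^*) y, i.e. x^T A^T y = x^T (A^*) y. Since this holds for all x, y, we must have A^* = A^T. Therefore
A^* =
[[3, -2],
 [-2, 3],
 [0, -2]].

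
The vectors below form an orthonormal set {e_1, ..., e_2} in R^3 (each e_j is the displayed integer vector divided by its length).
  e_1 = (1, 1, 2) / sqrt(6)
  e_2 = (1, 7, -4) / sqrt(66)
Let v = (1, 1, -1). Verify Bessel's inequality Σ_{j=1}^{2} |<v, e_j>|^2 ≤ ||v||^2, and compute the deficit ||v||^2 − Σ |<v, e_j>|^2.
Σ |<v, e_j>|^2 = 24/11; ||v||^2 = 3; deficit = 9/11

Write each e_j = u_j / sqrt(<u_j, u_j>) where u_j is the displayed integer vector. Then <v, e_j> = <v, u_j> / sqrt(<u_j, u_j>), so |<v, e_j>|^2 = <v, u_j>^2 / <u_j, u_j>.
Coefficients: <v, e_1> = 0/sqrt(6), <v, e_2> = 12/sqrt(66).
Square and sum: Σ |<v, e_j>|^2 = 24/11.
Compute ||v||^2 = v·v = 3.
Deficit = 3 − 24/11 = 9/11 ≥ 0, confirming Bessel's inequality. (The deficit equals ||v − Σ <v,e_j> e_j||^2, the squared distance from v to span{e_j}.)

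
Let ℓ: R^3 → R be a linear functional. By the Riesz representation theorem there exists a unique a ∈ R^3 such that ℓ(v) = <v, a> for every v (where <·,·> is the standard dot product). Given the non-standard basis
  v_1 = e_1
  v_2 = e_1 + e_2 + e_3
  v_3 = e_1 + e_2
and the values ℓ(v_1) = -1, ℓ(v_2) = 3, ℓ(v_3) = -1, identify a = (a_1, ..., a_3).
a = (-1, 0, 4)

Write a = (a_1, ..., a_3) in the standard basis. For each basis vector v_i, ℓ(v_i) = <v_i, a> is a linear equation in the a_j's. Collect the n equations into a matrix system V a = ℓ, where row i of V is v_i (expressed in the standard basis). Since V is invertible (lower-triangular with 1s on the diagonal, up to permutation), solve by back-substitution:
  V =
[[1, 0, 0],
 [1, 1, 1],
 [1, 1, 0]]
  V a = (-1, 3, -1)
Solving gives a = (-1, 0, 4).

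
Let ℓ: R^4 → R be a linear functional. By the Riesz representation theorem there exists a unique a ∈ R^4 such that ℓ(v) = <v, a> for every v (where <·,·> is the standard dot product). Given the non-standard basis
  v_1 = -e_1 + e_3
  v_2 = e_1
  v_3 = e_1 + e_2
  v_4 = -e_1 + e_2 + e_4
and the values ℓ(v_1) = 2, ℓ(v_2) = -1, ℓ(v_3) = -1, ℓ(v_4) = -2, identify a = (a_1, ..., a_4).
a = (-1, 0, 1, -3)

Write a = (a_1, ..., a_4) in the standard basis. For each basis vector v_i, ℓ(v_i) = <v_i, a> is a linear equation in the a_j's. Collect the n equations into a matrix system V a = ℓ, where row i of V is v_i (expressed in the standard basis). Since V is invertible (lower-triangular with 1s on the diagonal, up to permutation), solve by back-substitution:
  V =
[[-1, 0, 1, 0],
 [1, 0, 0, 0],
 [1, 1, 0, 0],
 [-1, 1, 0, 1]]
  V a = (2, -1, -1, -2)
Solving gives a = (-1, 0, 1, -3).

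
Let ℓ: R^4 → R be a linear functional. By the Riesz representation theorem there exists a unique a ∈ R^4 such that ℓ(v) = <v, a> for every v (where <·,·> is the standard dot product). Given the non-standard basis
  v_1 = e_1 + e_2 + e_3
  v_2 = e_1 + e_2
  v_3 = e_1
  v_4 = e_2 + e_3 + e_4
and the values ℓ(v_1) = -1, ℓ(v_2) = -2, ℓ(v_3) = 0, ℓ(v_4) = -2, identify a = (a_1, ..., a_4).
a = (0, -2, 1, -1)

Write a = (a_1, ..., a_4) in the standard basis. For each basis vector v_i, ℓ(v_i) = <v_i, a> is a linear equation in the a_j's. Collect the n equations into a matrix system V a = ℓ, where row i of V is v_i (expressed in the standard basis). Since V is invertible (lower-triangular with 1s on the diagonal, up to permutation), solve by back-substitution:
  V =
[[1, 1, 1, 0],
 [1, 1, 0, 0],
 [1, 0, 0, 0],
 [0, 1, 1, 1]]
  V a = (-1, -2, 0, -2)
Solving gives a = (0, -2, 1, -1).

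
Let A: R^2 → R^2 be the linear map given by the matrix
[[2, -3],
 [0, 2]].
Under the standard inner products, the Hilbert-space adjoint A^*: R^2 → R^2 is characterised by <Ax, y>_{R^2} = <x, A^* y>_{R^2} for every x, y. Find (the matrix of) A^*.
A^* = A^T =
[[2, 0],
 [-3, 2]]

For real matrices with standard dot products, the defining identity <Ax, y> = <x, A^* y> gives (Ax)^T y = x^T (A^*) y, i.e. x^T A^T y = x^T (A^*) y. Since this holds for all x, y, we must have A^* = A^T. Therefore
A^* =
[[2, 0],
 [-3, 2]].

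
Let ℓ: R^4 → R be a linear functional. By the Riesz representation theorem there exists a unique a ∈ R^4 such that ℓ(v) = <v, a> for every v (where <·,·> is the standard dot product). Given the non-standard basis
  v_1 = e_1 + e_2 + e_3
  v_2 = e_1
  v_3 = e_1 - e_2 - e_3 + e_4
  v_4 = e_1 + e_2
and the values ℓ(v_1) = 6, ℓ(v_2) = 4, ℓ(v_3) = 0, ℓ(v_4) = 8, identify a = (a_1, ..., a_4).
a = (4, 4, -2, -2)

Write a = (a_1, ..., a_4) in the standard basis. For each basis vector v_i, ℓ(v_i) = <v_i, a> is a linear equation in the a_j's. Collect the n equations into a matrix system V a = ℓ, where row i of V is v_i (expressed in the standard basis). Since V is invertible (lower-triangular with 1s on the diagonal, up to permutation), solve by back-substitution:
  V =
[[1, 1, 1, 0],
 [1, 0, 0, 0],
 [1, -1, -1, 1],
 [1, 1, 0, 0]]
  V a = (6, 4, 0, 8)
Solving gives a = (4, 4, -2, -2).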